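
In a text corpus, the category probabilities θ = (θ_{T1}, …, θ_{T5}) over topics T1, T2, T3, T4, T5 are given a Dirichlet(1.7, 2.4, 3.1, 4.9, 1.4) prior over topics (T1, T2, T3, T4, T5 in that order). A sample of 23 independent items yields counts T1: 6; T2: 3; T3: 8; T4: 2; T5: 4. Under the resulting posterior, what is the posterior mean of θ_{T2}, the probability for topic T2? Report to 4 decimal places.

The Dirichlet prior is conjugate to the Multinomial likelihood: each posterior αⱼ = prior αⱼ + observed count nⱼ.
Posterior concentration: (7.7, 5.4, 11.1, 6.9, 5.4), total = 36.5.
E[θ_{T2}|data] = α_{T2}/Σα = 5.4/36.5 = 0.1479.

0.1479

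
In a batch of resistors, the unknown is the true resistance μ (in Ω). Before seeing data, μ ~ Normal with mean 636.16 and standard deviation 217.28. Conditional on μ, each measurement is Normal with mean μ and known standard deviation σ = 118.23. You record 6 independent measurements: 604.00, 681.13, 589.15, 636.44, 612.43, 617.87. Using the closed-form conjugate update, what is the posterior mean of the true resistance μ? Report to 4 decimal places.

For Normal data with known variance σ², a Normal(μ₀, σ₀²) prior on μ is conjugate. Posterior precision = 1/σ₀² + n/σ²; posterior mean is the precision-weighted average of μ₀ and x̄.
Σxᵢ = 604.00 + 681.13 + 589.15 + 636.44 + 612.43 + 617.87 = 3741.02, so n·x̄ = 3741.02.
σ₀² = 217.28² = 47210.5984, σ² = 118.23² = 13978.3329; σ² + n·σ₀² = 13978.3329 + 6·47210.5984 = 297241.9233.
Posterior mean = (μ₀/σ₀² + n·x̄/σ²)/(1/σ₀² + n/σ²) = (σ²·μ₀ + σ₀²·n·x̄)/(σ² + n·σ₀²) = (13978.3329·636.16 + 47210.5984·3741.02)/297241.9233 = 185508249.084032/297241.9233 = 624.0985.

624.0985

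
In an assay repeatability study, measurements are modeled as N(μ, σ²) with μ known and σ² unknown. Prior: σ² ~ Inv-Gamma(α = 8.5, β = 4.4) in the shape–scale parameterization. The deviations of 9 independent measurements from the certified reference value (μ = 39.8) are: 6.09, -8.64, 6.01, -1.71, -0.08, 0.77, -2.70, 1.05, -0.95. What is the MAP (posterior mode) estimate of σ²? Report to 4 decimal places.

6.0527

With known mean μ and an Inverse-Gamma(α, β) prior on σ², the Normal likelihood is conjugate: posterior is Inv-Gamma(α + n/2, β + Σ(xᵢ−μ)²/2).
Σ(xᵢ−μ)² = (6.09)² + (-8.64)² + (6.01)² + (-1.71)² + (-0.08)² + (0.77)² + (-2.70)² + (1.05)² + (-0.95)² = 160.6762.
Posterior: Inv-Gamma(8.5 + 9/2, 4.4 + 160.6762/2) = Inv-Gamma(13.00, 84.73810).
Mode = β/(α+1) = 84.73810/14.00 = 6.0527.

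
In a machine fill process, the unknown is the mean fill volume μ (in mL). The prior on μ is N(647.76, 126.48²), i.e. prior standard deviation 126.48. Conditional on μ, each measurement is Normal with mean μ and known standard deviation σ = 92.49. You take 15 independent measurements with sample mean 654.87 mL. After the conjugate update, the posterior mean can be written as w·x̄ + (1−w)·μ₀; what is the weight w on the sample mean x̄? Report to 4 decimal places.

For Normal data with known variance σ², a Normal(μ₀, σ₀²) prior on μ is conjugate. Posterior precision = 1/σ₀² + n/σ²; posterior mean is the precision-weighted average of μ₀ and x̄.
σ₀² = 126.48² = 15997.1904, σ² = 92.49² = 8554.4001. Prior precision 1/σ₀² = 1/15997.1904; data precision n/σ² = 15/8554.4001.
w = (n/σ²)/(1/σ₀² + n/σ²) = n·σ₀²/(σ² + n·σ₀²) = 15·15997.1904/(8554.4001 + 15·15997.1904) = 239957.856/248512.2561 = 0.9656.

0.9656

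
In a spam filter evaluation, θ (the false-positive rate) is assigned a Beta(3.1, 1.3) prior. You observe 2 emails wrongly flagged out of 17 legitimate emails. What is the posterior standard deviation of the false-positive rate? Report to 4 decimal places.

0.0900

The Beta prior is conjugate to a Binomial/Bernoulli likelihood; the update adds successes to α and failures to β.
Posterior: Beta(α+k, β+n−k) = Beta(3.1+2, 1.3+15) = Beta(5.1, 16.3).
Var = αβ/((α+β)²(α+β+1)) = 5.1·16.3/(21.4²·22.4) = 0.00810368; SD = √0.00810368 = 0.0900.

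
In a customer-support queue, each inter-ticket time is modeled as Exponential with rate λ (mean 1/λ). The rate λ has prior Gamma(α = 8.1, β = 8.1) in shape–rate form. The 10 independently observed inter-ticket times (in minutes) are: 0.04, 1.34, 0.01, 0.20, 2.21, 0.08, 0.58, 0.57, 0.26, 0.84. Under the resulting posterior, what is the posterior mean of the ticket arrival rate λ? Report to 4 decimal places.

With a Gamma(shape α, rate β) prior on the exponential rate λ, the posterior after n observations with total T = Σxᵢ is Gamma(α+n, β+T).
Sum of observations T = 6.13 minutes; n = 10.
Posterior: Gamma(8.1+10, 8.1+6.13) = Gamma(18.1, 14.23).
Posterior mean of λ = α/β = 18.1/14.23 = 1.2720.

1.2720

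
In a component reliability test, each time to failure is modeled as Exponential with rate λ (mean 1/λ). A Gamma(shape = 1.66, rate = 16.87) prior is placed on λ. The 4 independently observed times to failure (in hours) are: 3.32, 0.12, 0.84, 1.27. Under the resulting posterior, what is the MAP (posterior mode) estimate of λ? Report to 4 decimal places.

0.2079

With a Gamma(shape α, rate β) prior on the exponential rate λ, the posterior after n observations with total T = Σxᵢ is Gamma(α+n, β+T).
Sum of observations T = 5.55 hours; n = 4.
Posterior: Gamma(1.66+4, 16.87+5.55) = Gamma(5.66, 22.42).
Mode = (α−1)/β = 0.2079.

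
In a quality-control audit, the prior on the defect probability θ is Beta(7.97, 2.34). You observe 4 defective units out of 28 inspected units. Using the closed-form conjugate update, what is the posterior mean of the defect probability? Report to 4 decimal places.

The Beta prior is conjugate to a Binomial/Bernoulli likelihood; the update adds successes to α and failures to β.
Posterior: Beta(α+k, β+n−k) = Beta(7.97+4, 2.34+24) = Beta(11.97, 26.34).
Posterior mean = α/(α+β) = 11.97/38.31 = 0.3125.

0.3125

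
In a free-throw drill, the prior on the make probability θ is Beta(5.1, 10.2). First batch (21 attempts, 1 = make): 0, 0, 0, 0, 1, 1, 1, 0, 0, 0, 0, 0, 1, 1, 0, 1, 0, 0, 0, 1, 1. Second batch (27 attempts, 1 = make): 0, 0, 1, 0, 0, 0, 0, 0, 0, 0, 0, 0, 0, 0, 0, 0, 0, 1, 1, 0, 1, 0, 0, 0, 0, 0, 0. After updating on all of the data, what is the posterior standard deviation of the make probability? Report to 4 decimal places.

The Beta prior is conjugate to a Binomial/Bernoulli likelihood; the update adds successes to α and failures to β.
After batch 1: Beta(5.1+8, 10.2+13) = Beta(13.1, 23.2).
After batch 2: Beta(13.1+4, 23.2+23) = Beta(17.1, 46.2).
Var = αβ/((α+β)²(α+β+1)) = 17.1·46.2/(63.3²·64.3) = 0.00306634; SD = √0.00306634 = 0.0554.

0.0554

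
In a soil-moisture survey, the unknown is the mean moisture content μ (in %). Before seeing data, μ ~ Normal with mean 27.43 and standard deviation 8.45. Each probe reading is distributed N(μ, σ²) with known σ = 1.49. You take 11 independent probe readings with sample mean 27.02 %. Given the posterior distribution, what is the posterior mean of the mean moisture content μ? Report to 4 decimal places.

27.0212

For Normal data with known variance σ², a Normal(μ₀, σ₀²) prior on μ is conjugate. Posterior precision = 1/σ₀² + n/σ²; posterior mean is the precision-weighted average of μ₀ and x̄.
n·x̄ = 11·27.02 = 297.22.
σ₀² = 8.45² = 71.4025, σ² = 1.49² = 2.2201; σ² + n·σ₀² = 2.2201 + 11·71.4025 = 787.6476.
Posterior mean = (μ₀/σ₀² + n·x̄/σ²)/(1/σ₀² + n/σ²) = (σ²·μ₀ + σ₀²·n·x̄)/(σ² + n·σ₀²) = (2.2201·27.43 + 71.4025·297.22)/787.6476 = 21283.148393/787.6476 = 27.0212.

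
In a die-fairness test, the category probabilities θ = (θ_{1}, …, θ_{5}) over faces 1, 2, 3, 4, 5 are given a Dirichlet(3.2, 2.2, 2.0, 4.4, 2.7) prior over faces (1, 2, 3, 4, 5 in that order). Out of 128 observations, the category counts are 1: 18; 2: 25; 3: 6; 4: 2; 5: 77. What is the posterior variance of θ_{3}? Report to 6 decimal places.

0.000369

The Dirichlet prior is conjugate to the Multinomial likelihood: each posterior αⱼ = prior αⱼ + observed count nⱼ.
Posterior concentration: (21.2, 27.2, 8.0, 6.4, 79.7), total = 142.5.
Var[θ_j] = α_j(Σα−α_j)/((Σα)²(Σα+1)) = 8.0·134.5/(142.5²·143.5) = 0.000369.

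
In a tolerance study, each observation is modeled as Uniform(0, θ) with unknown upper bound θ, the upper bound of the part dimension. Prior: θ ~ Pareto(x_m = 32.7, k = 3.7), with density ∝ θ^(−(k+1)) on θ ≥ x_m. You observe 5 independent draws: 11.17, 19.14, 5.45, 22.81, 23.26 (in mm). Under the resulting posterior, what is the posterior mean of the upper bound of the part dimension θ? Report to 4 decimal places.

36.9468

A Pareto(scale x_m, shape k) prior on the upper bound θ of Uniform(0, θ) is conjugate: posterior is Pareto(max(x_m, max xᵢ), k + n).
Sample maximum = 23.26; prior scale x_m = 32.7 → posterior scale = max = 32.70.
Posterior shape = 3.7 + 5 = 8.7.
E[θ|data] = k·x_m/(k−1) = 8.7·32.70/7.7 = 36.9468.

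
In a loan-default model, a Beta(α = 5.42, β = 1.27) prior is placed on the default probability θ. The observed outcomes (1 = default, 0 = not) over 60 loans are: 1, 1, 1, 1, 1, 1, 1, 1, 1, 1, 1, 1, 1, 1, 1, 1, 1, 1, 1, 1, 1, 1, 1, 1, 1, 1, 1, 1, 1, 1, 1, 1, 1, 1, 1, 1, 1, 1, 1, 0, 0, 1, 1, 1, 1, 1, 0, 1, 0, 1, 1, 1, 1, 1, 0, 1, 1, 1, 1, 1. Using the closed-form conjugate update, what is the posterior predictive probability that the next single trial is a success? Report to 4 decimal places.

0.9060

The Beta prior is conjugate to a Binomial/Bernoulli likelihood; the update adds successes to α and failures to β.
Posterior: Beta(α+k, β+n−k) = Beta(5.42+55, 1.27+5) = Beta(60.42, 6.27).
For a single future Bernoulli trial, P(success | data) = α/(α+β) = 0.9060.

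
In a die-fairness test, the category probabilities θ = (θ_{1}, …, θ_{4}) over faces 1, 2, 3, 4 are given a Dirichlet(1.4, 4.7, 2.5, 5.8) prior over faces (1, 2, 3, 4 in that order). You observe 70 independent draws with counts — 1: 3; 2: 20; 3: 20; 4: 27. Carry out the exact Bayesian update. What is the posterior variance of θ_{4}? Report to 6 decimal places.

0.002782

The Dirichlet prior is conjugate to the Multinomial likelihood: each posterior αⱼ = prior αⱼ + observed count nⱼ.
Posterior concentration: (4.4, 24.7, 22.5, 32.8), total = 84.4.
Var[θ_j] = α_j(Σα−α_j)/((Σα)²(Σα+1)) = 32.8·51.6/(84.4²·85.4) = 0.002782.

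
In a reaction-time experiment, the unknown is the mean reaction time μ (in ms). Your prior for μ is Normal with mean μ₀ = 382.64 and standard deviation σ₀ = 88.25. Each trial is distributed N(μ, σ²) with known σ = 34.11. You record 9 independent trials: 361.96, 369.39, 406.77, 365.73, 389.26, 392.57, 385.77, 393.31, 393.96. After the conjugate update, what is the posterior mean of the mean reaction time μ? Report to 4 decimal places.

For Normal data with known variance σ², a Normal(μ₀, σ₀²) prior on μ is conjugate. Posterior precision = 1/σ₀² + n/σ²; posterior mean is the precision-weighted average of μ₀ and x̄.
Σxᵢ = 361.96 + 369.39 + 406.77 + 365.73 + 389.26 + 392.57 + 385.77 + 393.31 + 393.96 = 3458.72, so n·x̄ = 3458.72.
σ₀² = 88.25² = 7788.0625, σ² = 34.11² = 1163.4921; σ² + n·σ₀² = 1163.4921 + 9·7788.0625 = 71256.0546.
Posterior mean = (μ₀/σ₀² + n·x̄/σ²)/(1/σ₀² + n/σ²) = (σ²·μ₀ + σ₀²·n·x̄)/(σ² + n·σ₀²) = (1163.4921·382.64 + 7788.0625·3458.72)/71256.0546 = 27381926.147144/71256.0546 = 384.2751.

384.2751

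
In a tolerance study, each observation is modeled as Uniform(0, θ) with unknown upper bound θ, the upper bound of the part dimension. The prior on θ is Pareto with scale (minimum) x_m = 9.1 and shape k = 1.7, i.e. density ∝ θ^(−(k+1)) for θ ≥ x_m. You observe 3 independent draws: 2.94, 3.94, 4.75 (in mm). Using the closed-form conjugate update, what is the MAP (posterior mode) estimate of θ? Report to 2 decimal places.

9.10

A Pareto(scale x_m, shape k) prior on the upper bound θ of Uniform(0, θ) is conjugate: posterior is Pareto(max(x_m, max xᵢ), k + n).
Sample maximum = 4.75; prior scale x_m = 9.1 → posterior scale = max = 9.10.
Posterior shape = 1.7 + 3 = 4.7.
The Pareto density is decreasing on [x_m, ∞), so the mode is x_m = 9.10.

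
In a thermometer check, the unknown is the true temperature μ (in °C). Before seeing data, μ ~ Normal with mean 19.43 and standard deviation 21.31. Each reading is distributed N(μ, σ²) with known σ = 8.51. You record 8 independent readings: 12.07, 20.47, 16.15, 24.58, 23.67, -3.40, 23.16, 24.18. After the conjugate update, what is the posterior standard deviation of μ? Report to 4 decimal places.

2.9792

For Normal data with known variance σ², a Normal(μ₀, σ₀²) prior on μ is conjugate. Posterior precision = 1/σ₀² + n/σ²; posterior mean is the precision-weighted average of μ₀ and x̄.
σ₀² = 21.31² = 454.1161, σ² = 8.51² = 72.4201; σ² + n·σ₀² = 72.4201 + 8·454.1161 = 3705.3489.
Posterior precision = 1/σ₀² + n/σ² = 1/454.1161 + 8/72.4201 = (σ² + n·σ₀²)/(σ₀²σ²) = 3705.3489/(454.1161·72.4201); posterior variance σₙ² = σ₀²σ²/(σ² + n·σ₀²) = 454.1161·72.4201/3705.3489 = 8.875583.
Posterior SD = √σₙ² = √(454.1161·72.4201/3705.3489) = 2.9792.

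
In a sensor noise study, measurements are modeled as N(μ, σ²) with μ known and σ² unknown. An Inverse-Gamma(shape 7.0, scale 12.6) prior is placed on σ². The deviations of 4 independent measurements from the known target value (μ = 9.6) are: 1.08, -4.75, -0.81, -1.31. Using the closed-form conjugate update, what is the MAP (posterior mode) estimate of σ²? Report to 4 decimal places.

With known mean μ and an Inverse-Gamma(α, β) prior on σ², the Normal likelihood is conjugate: posterior is Inv-Gamma(α + n/2, β + Σ(xᵢ−μ)²/2).
Σ(xᵢ−μ)² = (1.08)² + (-4.75)² + (-0.81)² + (-1.31)² = 26.1011.
Posterior: Inv-Gamma(7.0 + 4/2, 12.6 + 26.1011/2) = Inv-Gamma(9.00, 25.65055).
Mode = β/(α+1) = 25.65055/10.00 = 2.5651.

2.5651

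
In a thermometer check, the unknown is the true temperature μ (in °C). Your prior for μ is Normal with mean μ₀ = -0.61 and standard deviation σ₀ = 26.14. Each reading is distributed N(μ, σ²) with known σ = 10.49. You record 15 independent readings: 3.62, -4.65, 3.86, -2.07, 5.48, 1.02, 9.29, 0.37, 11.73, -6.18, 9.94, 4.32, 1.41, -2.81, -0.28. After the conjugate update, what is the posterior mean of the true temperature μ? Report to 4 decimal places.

For Normal data with known variance σ², a Normal(μ₀, σ₀²) prior on μ is conjugate. Posterior precision = 1/σ₀² + n/σ²; posterior mean is the precision-weighted average of μ₀ and x̄.
Σxᵢ = 3.62 + (-4.65) + 3.86 + (-2.07) + 5.48 + 1.02 + 9.29 + 0.37 + 11.73 + (-6.18) + 9.94 + 4.32 + 1.41 + (-2.81) + (-0.28) = 35.05, so n·x̄ = 35.05.
σ₀² = 26.14² = 683.2996, σ² = 10.49² = 110.0401; σ² + n·σ₀² = 110.0401 + 15·683.2996 = 10359.5341.
Posterior mean = (μ₀/σ₀² + n·x̄/σ²)/(1/σ₀² + n/σ²) = (σ²·μ₀ + σ₀²·n·x̄)/(σ² + n·σ₀²) = (110.0401·(-0.61) + 683.2996·35.05)/10359.5341 = 23882.526519/10359.5341 = 2.3054.

2.3054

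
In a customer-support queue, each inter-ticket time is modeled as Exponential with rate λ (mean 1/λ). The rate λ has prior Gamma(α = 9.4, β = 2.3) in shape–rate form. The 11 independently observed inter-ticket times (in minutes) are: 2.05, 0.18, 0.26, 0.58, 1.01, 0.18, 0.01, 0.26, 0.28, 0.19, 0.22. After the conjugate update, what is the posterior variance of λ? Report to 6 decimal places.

0.360740

With a Gamma(shape α, rate β) prior on the exponential rate λ, the posterior after n observations with total T = Σxᵢ is Gamma(α+n, β+T).
Sum of observations T = 5.22 minutes; n = 11.
Posterior: Gamma(9.4+11, 2.3+5.22) = Gamma(20.4, 7.52).
Var = α/β² = 0.360740.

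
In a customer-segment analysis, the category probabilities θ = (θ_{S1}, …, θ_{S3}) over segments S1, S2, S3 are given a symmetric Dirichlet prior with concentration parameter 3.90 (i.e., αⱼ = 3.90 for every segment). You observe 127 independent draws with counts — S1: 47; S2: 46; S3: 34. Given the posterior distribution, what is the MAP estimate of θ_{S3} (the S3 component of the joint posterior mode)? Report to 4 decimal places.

0.2719

The Dirichlet prior is conjugate to the Multinomial likelihood: each posterior αⱼ = prior αⱼ + observed count nⱼ.
Posterior concentration: (50.90, 49.90, 37.90), total = 138.70.
Joint mode component: (α_{S3}−1)/(Σα−K) = 36.90/135.70 = 0.2719.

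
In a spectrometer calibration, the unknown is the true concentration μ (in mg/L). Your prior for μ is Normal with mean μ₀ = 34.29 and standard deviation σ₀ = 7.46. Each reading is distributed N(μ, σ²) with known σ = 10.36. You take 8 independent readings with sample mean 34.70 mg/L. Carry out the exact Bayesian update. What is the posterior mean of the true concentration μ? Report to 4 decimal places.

For Normal data with known variance σ², a Normal(μ₀, σ₀²) prior on μ is conjugate. Posterior precision = 1/σ₀² + n/σ²; posterior mean is the precision-weighted average of μ₀ and x̄.
n·x̄ = 8·34.70 = 277.6.
σ₀² = 7.46² = 55.6516, σ² = 10.36² = 107.3296; σ² + n·σ₀² = 107.3296 + 8·55.6516 = 552.5424.
Posterior mean = (μ₀/σ₀² + n·x̄/σ²)/(1/σ₀² + n/σ²) = (σ²·μ₀ + σ₀²·n·x̄)/(σ² + n·σ₀²) = (107.3296·34.29 + 55.6516·277.6)/552.5424 = 19129.216144/552.5424 = 34.6204.

34.6204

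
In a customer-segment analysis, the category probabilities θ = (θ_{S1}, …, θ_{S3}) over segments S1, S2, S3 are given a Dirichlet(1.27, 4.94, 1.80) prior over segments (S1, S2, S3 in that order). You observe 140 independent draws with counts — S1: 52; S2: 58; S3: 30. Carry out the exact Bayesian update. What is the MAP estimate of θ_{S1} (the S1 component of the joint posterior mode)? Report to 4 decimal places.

The Dirichlet prior is conjugate to the Multinomial likelihood: each posterior αⱼ = prior αⱼ + observed count nⱼ.
Posterior concentration: (53.27, 62.94, 31.80), total = 148.01.
Joint mode component: (α_{S1}−1)/(Σα−K) = 52.27/145.01 = 0.3605.

0.3605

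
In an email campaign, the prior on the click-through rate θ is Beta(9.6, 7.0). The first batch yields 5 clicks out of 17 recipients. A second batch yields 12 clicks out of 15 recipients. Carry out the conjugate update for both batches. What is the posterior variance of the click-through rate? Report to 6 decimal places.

The Beta prior is conjugate to a Binomial/Bernoulli likelihood; the update adds successes to α and failures to β.
After batch 1: Beta(9.6+5, 7.0+12) = Beta(14.6, 19.0).
After batch 2: Beta(14.6+12, 19.0+3) = Beta(26.6, 22.0).
Var = αβ/((α+β)²(α+β+1)) = 26.6·22.0/(48.6²·49.6) = 0.004995.

0.004995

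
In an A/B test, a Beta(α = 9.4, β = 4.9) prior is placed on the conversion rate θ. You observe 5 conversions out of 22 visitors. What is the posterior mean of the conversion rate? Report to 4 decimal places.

The Beta prior is conjugate to a Binomial/Bernoulli likelihood; the update adds successes to α and failures to β.
Posterior: Beta(α+k, β+n−k) = Beta(9.4+5, 4.9+17) = Beta(14.4, 21.9).
Posterior mean = α/(α+β) = 14.4/36.3 = 0.3967.

0.3967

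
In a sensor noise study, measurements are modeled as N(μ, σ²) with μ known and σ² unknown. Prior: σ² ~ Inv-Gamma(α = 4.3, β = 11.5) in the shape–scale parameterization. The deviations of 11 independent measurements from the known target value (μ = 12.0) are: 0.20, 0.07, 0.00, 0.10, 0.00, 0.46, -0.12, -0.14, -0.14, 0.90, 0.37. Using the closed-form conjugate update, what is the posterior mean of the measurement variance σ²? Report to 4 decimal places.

1.3788

With known mean μ and an Inverse-Gamma(α, β) prior on σ², the Normal likelihood is conjugate: posterior is Inv-Gamma(α + n/2, β + Σ(xᵢ−μ)²/2).
Σ(xᵢ−μ)² = (0.20)² + (0.07)² + (0.00)² + (0.10)² + (0.00)² + (0.46)² + (-0.12)² + (-0.14)² + (-0.14)² + (0.90)² + (0.37)² = 1.2670.
Posterior: Inv-Gamma(4.3 + 11/2, 11.5 + 1.2670/2) = Inv-Gamma(9.80, 12.13350).
E[σ²|data] = β/(α−1) = 12.13350/8.80 = 1.3788.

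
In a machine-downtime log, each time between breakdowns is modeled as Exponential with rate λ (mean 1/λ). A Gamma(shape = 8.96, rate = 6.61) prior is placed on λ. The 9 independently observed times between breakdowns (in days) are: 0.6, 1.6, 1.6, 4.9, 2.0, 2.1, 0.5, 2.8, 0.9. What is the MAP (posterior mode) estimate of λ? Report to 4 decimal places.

With a Gamma(shape α, rate β) prior on the exponential rate λ, the posterior after n observations with total T = Σxᵢ is Gamma(α+n, β+T).
Sum of observations T = 17.0 days; n = 9.
Posterior: Gamma(8.96+9, 6.61+17.0) = Gamma(17.96, 23.61).
Mode = (α−1)/β = 0.7183.

0.7183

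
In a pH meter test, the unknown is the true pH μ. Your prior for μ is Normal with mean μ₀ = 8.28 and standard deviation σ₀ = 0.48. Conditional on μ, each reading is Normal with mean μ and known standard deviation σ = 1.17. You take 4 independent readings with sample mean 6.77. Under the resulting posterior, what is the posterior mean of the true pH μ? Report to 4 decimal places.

7.6724

For Normal data with known variance σ², a Normal(μ₀, σ₀²) prior on μ is conjugate. Posterior precision = 1/σ₀² + n/σ²; posterior mean is the precision-weighted average of μ₀ and x̄.
n·x̄ = 4·6.77 = 27.08.
σ₀² = 0.48² = 0.2304, σ² = 1.17² = 1.3689; σ² + n·σ₀² = 1.3689 + 4·0.2304 = 2.2905.
Posterior mean = (μ₀/σ₀² + n·x̄/σ²)/(1/σ₀² + n/σ²) = (σ²·μ₀ + σ₀²·n·x̄)/(σ² + n·σ₀²) = (1.3689·8.28 + 0.2304·27.08)/2.2905 = 17.573724/2.2905 = 7.6724.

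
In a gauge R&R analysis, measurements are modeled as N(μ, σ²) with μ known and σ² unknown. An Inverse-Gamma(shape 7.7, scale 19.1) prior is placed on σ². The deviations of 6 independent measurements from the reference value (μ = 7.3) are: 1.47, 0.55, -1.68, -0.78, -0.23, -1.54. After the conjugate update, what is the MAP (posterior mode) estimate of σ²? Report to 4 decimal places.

With known mean μ and an Inverse-Gamma(α, β) prior on σ², the Normal likelihood is conjugate: posterior is Inv-Gamma(α + n/2, β + Σ(xᵢ−μ)²/2).
Σ(xᵢ−μ)² = (1.47)² + (0.55)² + (-1.68)² + (-0.78)² + (-0.23)² + (-1.54)² = 8.3187.
Posterior: Inv-Gamma(7.7 + 6/2, 19.1 + 8.3187/2) = Inv-Gamma(10.70, 23.25935).
Mode = β/(α+1) = 23.25935/11.70 = 1.9880.

1.9880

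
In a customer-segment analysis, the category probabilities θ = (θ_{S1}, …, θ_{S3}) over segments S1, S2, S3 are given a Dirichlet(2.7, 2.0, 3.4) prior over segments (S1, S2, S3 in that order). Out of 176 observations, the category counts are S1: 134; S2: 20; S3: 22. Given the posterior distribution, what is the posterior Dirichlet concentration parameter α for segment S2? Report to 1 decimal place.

22.0

The Dirichlet prior is conjugate to the Multinomial likelihood: each posterior αⱼ = prior αⱼ + observed count nⱼ.
Posterior concentration: (136.7, 22.0, 25.4), total = 184.1.
α_{S2} = 2.0 + 20 = 22.0.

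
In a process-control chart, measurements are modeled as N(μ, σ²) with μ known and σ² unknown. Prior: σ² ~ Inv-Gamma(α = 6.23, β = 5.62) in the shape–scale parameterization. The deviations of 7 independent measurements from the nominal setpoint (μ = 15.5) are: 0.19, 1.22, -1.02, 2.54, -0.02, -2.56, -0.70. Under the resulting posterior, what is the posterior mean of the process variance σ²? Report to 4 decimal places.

With known mean μ and an Inverse-Gamma(α, β) prior on σ², the Normal likelihood is conjugate: posterior is Inv-Gamma(α + n/2, β + Σ(xᵢ−μ)²/2).
Σ(xᵢ−μ)² = (0.19)² + (1.22)² + (-1.02)² + (2.54)² + (-0.02)² + (-2.56)² + (-0.70)² = 16.0605.
Posterior: Inv-Gamma(6.23 + 7/2, 5.62 + 16.0605/2) = Inv-Gamma(9.73, 13.65025).
E[σ²|data] = β/(α−1) = 13.65025/8.73 = 1.5636.

1.5636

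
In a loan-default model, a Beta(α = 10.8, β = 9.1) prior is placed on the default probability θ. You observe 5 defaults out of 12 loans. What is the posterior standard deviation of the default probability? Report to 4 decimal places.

The Beta prior is conjugate to a Binomial/Bernoulli likelihood; the update adds successes to α and failures to β.
Posterior: Beta(α+k, β+n−k) = Beta(10.8+5, 9.1+7) = Beta(15.8, 16.1).
Var = αβ/((α+β)²(α+β+1)) = 15.8·16.1/(31.9²·32.9) = 0.00759811; SD = √0.00759811 = 0.0872.

0.0872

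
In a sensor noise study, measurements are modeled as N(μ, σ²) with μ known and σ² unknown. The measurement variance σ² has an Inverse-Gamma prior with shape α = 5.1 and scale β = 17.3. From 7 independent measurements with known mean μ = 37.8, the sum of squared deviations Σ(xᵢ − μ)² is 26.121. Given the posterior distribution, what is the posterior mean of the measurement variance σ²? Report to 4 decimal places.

3.9948

With known mean μ and an Inverse-Gamma(α, β) prior on σ², the Normal likelihood is conjugate: posterior is Inv-Gamma(α + n/2, β + Σ(xᵢ−μ)²/2).
Posterior: Inv-Gamma(5.1 + 7/2, 17.3 + 26.121/2) = Inv-Gamma(8.60, 30.3605).
E[σ²|data] = β/(α−1) = 30.3605/7.60 = 3.9948.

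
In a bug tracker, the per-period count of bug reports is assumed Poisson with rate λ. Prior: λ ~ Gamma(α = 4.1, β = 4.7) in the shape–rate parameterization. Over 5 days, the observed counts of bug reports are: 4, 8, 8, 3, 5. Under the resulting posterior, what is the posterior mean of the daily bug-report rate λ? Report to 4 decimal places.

3.3093

With a Gamma(shape α, rate β) prior, the Poisson likelihood is conjugate: the posterior is Gamma(α + ΣXᵢ, β + n).
Sum of counts S = 28 over n = 5 days.
Posterior: Gamma(α+S, β+n) = Gamma(4.1+28, 4.7+5) = Gamma(32.1, 9.7).
Posterior mean = α/β = 32.1/9.7 = 3.3093.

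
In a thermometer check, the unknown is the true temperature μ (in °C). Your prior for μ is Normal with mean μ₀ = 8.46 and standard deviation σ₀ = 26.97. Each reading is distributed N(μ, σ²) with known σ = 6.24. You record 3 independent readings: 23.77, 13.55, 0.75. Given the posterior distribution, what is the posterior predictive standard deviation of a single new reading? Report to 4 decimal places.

7.1895

For Normal data with known variance σ², a Normal(μ₀, σ₀²) prior on μ is conjugate. Posterior precision = 1/σ₀² + n/σ²; posterior mean is the precision-weighted average of μ₀ and x̄.
σ₀² = 26.97² = 727.3809, σ² = 6.24² = 38.9376; σ² + n·σ₀² = 38.9376 + 3·727.3809 = 2221.0803.
Posterior precision = 1/σ₀² + n/σ² = 1/727.3809 + 3/38.9376 = (σ² + n·σ₀²)/(σ₀²σ²) = 2221.0803/(727.3809·38.9376); posterior variance σₙ² = σ₀²σ²/(σ² + n·σ₀²) = 727.3809·38.9376/2221.0803 = 12.751663.
Predictive variance for one new observation = σₙ² + σ² = 727.3809·38.9376/2221.0803 + 38.9376 = σ²·(σ₀² + 2221.0803)/2221.0803 = 38.9376·2948.4612/2221.0803 = 51.689263; SD = √(38.9376·2948.4612/2221.0803) = 7.1895.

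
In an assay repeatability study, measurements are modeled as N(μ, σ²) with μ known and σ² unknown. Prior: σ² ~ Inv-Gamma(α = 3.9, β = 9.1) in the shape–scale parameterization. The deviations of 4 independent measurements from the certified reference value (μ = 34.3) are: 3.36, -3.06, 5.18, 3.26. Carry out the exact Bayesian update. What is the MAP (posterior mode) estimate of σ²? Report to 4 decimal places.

5.5299

With known mean μ and an Inverse-Gamma(α, β) prior on σ², the Normal likelihood is conjugate: posterior is Inv-Gamma(α + n/2, β + Σ(xᵢ−μ)²/2).
Σ(xᵢ−μ)² = (3.36)² + (-3.06)² + (5.18)² + (3.26)² = 58.1132.
Posterior: Inv-Gamma(3.9 + 4/2, 9.1 + 58.1132/2) = Inv-Gamma(5.90, 38.15660).
Mode = β/(α+1) = 38.15660/6.90 = 5.5299.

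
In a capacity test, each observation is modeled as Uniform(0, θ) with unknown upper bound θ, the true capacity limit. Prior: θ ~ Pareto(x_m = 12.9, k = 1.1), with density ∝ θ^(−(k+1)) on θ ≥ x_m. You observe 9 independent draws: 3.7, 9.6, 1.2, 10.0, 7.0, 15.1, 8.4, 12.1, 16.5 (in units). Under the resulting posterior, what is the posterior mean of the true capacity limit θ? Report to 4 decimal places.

18.3132

A Pareto(scale x_m, shape k) prior on the upper bound θ of Uniform(0, θ) is conjugate: posterior is Pareto(max(x_m, max xᵢ), k + n).
Sample maximum = 16.5; prior scale x_m = 12.9 → posterior scale = max = 16.5.
Posterior shape = 1.1 + 9 = 10.1.
E[θ|data] = k·x_m/(k−1) = 10.1·16.5/9.1 = 18.3132.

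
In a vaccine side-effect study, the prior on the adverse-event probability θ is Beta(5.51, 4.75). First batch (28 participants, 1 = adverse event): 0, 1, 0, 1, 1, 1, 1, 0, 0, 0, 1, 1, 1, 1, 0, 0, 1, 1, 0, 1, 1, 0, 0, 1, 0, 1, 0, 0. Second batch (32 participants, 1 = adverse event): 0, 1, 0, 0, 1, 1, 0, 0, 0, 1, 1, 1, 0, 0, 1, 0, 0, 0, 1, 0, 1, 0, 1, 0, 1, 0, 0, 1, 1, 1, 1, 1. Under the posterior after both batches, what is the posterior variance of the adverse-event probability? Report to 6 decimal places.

0.003503

The Beta prior is conjugate to a Binomial/Bernoulli likelihood; the update adds successes to α and failures to β.
After batch 1: Beta(5.51+15, 4.75+13) = Beta(20.51, 17.75).
After batch 2: Beta(20.51+16, 17.75+16) = Beta(36.51, 33.75).
Var = αβ/((α+β)²(α+β+1)) = 36.51·33.75/(70.26²·71.26) = 0.003503.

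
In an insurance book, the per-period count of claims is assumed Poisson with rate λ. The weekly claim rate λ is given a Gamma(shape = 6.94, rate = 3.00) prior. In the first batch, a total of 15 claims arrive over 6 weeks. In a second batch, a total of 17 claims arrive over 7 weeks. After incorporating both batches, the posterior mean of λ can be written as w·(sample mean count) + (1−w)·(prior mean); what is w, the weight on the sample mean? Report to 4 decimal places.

0.8125

With a Gamma(shape α, rate β) prior, the Poisson likelihood is conjugate: the posterior is Gamma(α + ΣXᵢ, β + n).
Total number of weeks: n = 6 + 7 = 13.
Posterior mean = (α₀+S)/(β₀+n) = [n/(β₀+n)]·(S/n) + [β₀/(β₀+n)]·(α₀/β₀), so only n and β₀ enter the weight.
Weight on data w = n/(β₀+n) = 13/(3.00+13) = 13/16.00 = 0.8125.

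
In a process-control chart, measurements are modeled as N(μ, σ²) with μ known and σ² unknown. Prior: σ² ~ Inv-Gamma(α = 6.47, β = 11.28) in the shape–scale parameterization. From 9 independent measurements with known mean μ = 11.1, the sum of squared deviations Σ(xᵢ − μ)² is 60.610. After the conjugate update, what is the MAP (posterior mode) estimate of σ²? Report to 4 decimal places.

With known mean μ and an Inverse-Gamma(α, β) prior on σ², the Normal likelihood is conjugate: posterior is Inv-Gamma(α + n/2, β + Σ(xᵢ−μ)²/2).
Posterior: Inv-Gamma(6.47 + 9/2, 11.28 + 60.610/2) = Inv-Gamma(10.97, 41.5850).
Mode = β/(α+1) = 41.5850/11.97 = 3.4741.

3.4741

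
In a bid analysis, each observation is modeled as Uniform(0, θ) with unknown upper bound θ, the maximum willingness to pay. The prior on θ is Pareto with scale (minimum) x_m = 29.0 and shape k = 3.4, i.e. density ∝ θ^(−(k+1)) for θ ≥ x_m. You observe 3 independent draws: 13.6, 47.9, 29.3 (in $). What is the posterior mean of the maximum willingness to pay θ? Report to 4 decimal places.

56.7704

A Pareto(scale x_m, shape k) prior on the upper bound θ of Uniform(0, θ) is conjugate: posterior is Pareto(max(x_m, max xᵢ), k + n).
Sample maximum = 47.9; prior scale x_m = 29.0 → posterior scale = max = 47.9.
Posterior shape = 3.4 + 3 = 6.4.
E[θ|data] = k·x_m/(k−1) = 6.4·47.9/5.4 = 56.7704.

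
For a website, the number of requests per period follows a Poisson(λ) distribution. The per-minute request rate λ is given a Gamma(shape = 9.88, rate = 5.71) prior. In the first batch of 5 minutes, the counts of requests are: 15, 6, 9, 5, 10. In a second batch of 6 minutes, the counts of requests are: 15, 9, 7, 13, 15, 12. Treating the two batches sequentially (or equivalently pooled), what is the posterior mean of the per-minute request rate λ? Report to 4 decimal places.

7.5332

With a Gamma(shape α, rate β) prior, the Poisson likelihood is conjugate: the posterior is Gamma(α + ΣXᵢ, β + n).
Batch 1: sum of counts S = 45 over n = 5 minutes.
After batch 1: Gamma(α+S, β+n) = Gamma(9.88+45, 5.71+5) = Gamma(54.88, 10.71).
Batch 2: sum of counts S = 71 over n = 6 minutes.
After batch 2: Gamma(α+S, β+n) = Gamma(54.88+71, 10.71+6) = Gamma(125.88, 16.71).
Posterior mean = α/β = 125.88/16.71 = 7.5332.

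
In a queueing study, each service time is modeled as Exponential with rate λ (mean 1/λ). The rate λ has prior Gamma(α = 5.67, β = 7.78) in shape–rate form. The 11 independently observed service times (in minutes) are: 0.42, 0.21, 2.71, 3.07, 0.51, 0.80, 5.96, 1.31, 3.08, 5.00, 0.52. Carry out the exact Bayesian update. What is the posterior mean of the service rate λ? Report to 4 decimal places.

With a Gamma(shape α, rate β) prior on the exponential rate λ, the posterior after n observations with total T = Σxᵢ is Gamma(α+n, β+T).
Sum of observations T = 23.59 minutes; n = 11.
Posterior: Gamma(5.67+11, 7.78+23.59) = Gamma(16.67, 31.37).
Posterior mean of λ = α/β = 16.67/31.37 = 0.5314.

0.5314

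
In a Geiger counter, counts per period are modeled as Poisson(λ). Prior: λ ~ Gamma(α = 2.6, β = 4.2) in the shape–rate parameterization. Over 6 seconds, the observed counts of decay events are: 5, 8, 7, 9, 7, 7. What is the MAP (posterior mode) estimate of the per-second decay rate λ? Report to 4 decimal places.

4.3725

With a Gamma(shape α, rate β) prior, the Poisson likelihood is conjugate: the posterior is Gamma(α + ΣXᵢ, β + n).
Sum of counts S = 43 over n = 6 seconds.
Posterior: Gamma(α+S, β+n) = Gamma(2.6+43, 4.2+6) = Gamma(45.6, 10.2).
Mode of Gamma(α,β) for α≥1 is (α−1)/β = 44.6/10.2 = 4.3725.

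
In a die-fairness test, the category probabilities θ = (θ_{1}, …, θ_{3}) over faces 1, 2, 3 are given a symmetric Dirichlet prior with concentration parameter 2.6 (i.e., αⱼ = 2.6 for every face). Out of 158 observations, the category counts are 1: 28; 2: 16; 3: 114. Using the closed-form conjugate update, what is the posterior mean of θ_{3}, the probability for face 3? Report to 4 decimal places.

0.7033

The Dirichlet prior is conjugate to the Multinomial likelihood: each posterior αⱼ = prior αⱼ + observed count nⱼ.
Posterior concentration: (30.6, 18.6, 116.6), total = 165.8.
E[θ_{3}|data] = α_{3}/Σα = 116.6/165.8 = 0.7033.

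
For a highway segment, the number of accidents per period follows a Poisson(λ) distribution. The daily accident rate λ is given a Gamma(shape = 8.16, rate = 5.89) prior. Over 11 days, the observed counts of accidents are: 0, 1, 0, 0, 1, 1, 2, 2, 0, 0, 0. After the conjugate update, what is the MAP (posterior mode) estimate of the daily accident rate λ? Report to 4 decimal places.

0.8384

With a Gamma(shape α, rate β) prior, the Poisson likelihood is conjugate: the posterior is Gamma(α + ΣXᵢ, β + n).
Sum of counts S = 7 over n = 11 days.
Posterior: Gamma(α+S, β+n) = Gamma(8.16+7, 5.89+11) = Gamma(15.16, 16.89).
Mode of Gamma(α,β) for α≥1 is (α−1)/β = 14.16/16.89 = 0.8384.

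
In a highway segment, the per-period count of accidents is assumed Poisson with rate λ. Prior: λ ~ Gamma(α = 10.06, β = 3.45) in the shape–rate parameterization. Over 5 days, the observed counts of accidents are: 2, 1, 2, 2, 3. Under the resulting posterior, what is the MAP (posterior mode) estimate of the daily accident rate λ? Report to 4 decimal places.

With a Gamma(shape α, rate β) prior, the Poisson likelihood is conjugate: the posterior is Gamma(α + ΣXᵢ, β + n).
Sum of counts S = 10 over n = 5 days.
Posterior: Gamma(α+S, β+n) = Gamma(10.06+10, 3.45+5) = Gamma(20.06, 8.45).
Mode of Gamma(α,β) for α≥1 is (α−1)/β = 19.06/8.45 = 2.2556.

2.2556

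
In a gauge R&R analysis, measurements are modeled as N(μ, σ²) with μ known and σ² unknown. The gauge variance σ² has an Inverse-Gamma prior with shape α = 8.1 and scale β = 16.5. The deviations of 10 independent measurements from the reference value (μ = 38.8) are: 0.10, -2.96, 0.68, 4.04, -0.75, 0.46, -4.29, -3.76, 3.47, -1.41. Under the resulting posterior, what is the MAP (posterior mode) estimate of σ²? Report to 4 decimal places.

With known mean μ and an Inverse-Gamma(α, β) prior on σ², the Normal likelihood is conjugate: posterior is Inv-Gamma(α + n/2, β + Σ(xᵢ−μ)²/2).
Σ(xᵢ−μ)² = (0.10)² + (-2.96)² + (0.68)² + (4.04)² + (-0.75)² + (0.46)² + (-4.29)² + (-3.76)² + (3.47)² + (-1.41)² = 72.9004.
Posterior: Inv-Gamma(8.1 + 10/2, 16.5 + 72.9004/2) = Inv-Gamma(13.10, 52.95020).
Mode = β/(α+1) = 52.95020/14.10 = 3.7553.

3.7553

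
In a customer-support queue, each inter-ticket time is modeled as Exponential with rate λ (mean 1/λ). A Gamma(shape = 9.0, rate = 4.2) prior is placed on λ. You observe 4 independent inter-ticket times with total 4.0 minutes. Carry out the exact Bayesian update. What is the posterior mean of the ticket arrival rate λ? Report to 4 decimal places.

With a Gamma(shape α, rate β) prior on the exponential rate λ, the posterior after n observations with total T = Σxᵢ is Gamma(α+n, β+T).
Posterior: Gamma(9.0+4, 4.2+4.0) = Gamma(13.0, 8.2).
Posterior mean of λ = α/β = 13.0/8.2 = 1.5854.

1.5854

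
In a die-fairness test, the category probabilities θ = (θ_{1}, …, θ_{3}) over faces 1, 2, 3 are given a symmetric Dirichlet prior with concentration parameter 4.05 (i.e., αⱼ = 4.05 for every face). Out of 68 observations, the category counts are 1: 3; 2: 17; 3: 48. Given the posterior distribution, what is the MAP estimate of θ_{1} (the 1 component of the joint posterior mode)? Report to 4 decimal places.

0.0784

The Dirichlet prior is conjugate to the Multinomial likelihood: each posterior αⱼ = prior αⱼ + observed count nⱼ.
Posterior concentration: (7.05, 21.05, 52.05), total = 80.15.
Joint mode component: (α_{1}−1)/(Σα−K) = 6.05/77.15 = 0.0784.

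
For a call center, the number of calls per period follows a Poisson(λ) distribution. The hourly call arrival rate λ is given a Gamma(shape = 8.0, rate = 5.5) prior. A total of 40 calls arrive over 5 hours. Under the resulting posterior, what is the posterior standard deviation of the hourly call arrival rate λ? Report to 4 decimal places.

With a Gamma(shape α, rate β) prior, the Poisson likelihood is conjugate: the posterior is Gamma(α + ΣXᵢ, β + n).
Posterior: Gamma(α+S, β+n) = Gamma(8.0+40, 5.5+5) = Gamma(48.0, 10.5).
SD = √α/β = √48.0/10.5 = 0.6598.

0.6598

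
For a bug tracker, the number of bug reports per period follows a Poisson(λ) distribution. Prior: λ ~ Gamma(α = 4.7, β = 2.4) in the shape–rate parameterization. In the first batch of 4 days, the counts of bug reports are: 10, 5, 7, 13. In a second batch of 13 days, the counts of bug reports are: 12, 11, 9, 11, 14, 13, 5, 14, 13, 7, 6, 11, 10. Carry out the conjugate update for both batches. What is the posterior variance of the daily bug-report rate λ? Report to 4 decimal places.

With a Gamma(shape α, rate β) prior, the Poisson likelihood is conjugate: the posterior is Gamma(α + ΣXᵢ, β + n).
Batch 1: sum of counts S = 35 over n = 4 days.
After batch 1: Gamma(α+S, β+n) = Gamma(4.7+35, 2.4+4) = Gamma(39.7, 6.4).
Batch 2: sum of counts S = 136 over n = 13 days.
After batch 2: Gamma(α+S, β+n) = Gamma(39.7+136, 6.4+13) = Gamma(175.7, 19.4).
Var = α/β² = 175.7/19.4² = 0.4668.

0.4668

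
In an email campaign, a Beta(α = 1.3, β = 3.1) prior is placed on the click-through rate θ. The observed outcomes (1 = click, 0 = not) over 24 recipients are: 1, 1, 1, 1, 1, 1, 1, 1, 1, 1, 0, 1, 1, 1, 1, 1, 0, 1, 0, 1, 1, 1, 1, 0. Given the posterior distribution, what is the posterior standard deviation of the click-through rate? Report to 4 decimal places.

0.0799

The Beta prior is conjugate to a Binomial/Bernoulli likelihood; the update adds successes to α and failures to β.
Posterior: Beta(α+k, β+n−k) = Beta(1.3+20, 3.1+4) = Beta(21.3, 7.1).
Var = αβ/((α+β)²(α+β+1)) = 21.3·7.1/(28.4²·29.4) = 0.00637755; SD = √0.00637755 = 0.0799.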